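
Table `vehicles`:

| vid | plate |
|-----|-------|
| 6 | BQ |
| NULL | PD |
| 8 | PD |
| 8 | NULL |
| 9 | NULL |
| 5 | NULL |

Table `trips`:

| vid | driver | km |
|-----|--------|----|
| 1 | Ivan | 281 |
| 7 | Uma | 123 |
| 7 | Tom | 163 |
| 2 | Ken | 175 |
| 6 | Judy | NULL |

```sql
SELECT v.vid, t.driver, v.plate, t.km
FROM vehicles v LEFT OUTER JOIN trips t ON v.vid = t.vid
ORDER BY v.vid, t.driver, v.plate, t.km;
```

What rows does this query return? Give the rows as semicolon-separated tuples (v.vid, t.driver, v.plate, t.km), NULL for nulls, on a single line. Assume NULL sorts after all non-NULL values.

(5, NULL, NULL, NULL); (6, Judy, BQ, NULL); (8, NULL, PD, NULL); (8, NULL, NULL, NULL); (9, NULL, NULL, NULL); (NULL, NULL, PD, NULL)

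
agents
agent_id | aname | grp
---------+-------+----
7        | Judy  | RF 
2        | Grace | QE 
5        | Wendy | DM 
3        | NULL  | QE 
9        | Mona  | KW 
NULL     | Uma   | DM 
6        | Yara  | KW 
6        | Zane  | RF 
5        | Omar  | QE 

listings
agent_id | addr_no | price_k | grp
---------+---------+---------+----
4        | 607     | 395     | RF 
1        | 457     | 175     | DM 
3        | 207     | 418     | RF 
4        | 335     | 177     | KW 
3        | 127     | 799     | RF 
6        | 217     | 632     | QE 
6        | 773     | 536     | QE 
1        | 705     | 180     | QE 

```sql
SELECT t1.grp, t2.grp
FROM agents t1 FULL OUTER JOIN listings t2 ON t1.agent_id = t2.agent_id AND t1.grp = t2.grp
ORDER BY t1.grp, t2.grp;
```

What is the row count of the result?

FULL OUTER JOIN keeps every row from both sides; unmatched rows get NULL for the other side's columns.
Matching on t1.agent_id = t2.agent_id AND t1.grp = t2.grp. A NULL in a compared column never satisfies the condition.
Matched pairs: 0; unmatched t1 rows kept: 9; unmatched t2 rows kept: 8.
Total: 0 matched + 17 padded = 17 rows.

17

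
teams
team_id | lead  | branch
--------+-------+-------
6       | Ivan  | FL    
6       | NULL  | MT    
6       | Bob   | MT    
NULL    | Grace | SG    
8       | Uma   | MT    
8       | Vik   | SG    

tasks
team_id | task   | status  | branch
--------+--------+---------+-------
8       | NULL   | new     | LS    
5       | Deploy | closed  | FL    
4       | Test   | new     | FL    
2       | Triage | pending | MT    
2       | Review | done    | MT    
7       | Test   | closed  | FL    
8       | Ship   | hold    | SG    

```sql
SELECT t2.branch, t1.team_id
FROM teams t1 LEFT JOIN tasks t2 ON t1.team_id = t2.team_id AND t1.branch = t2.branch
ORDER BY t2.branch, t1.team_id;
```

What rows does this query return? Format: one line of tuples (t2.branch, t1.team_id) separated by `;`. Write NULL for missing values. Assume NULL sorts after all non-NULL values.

LEFT JOIN keeps every row from `teams`; unmatched rows get NULL for `tasks`'s columns.
Matching on t1.team_id = t2.team_id AND t1.branch = t2.branch. A NULL in a compared column never satisfies the condition.
- t1[0] team_id=6, branch=FL → no match; kept with NULLs on the t2 side.
- t1[1] team_id=6, branch=MT → no match; kept with NULLs on the t2 side.
- t1[2] team_id=6, branch=MT → no match; kept with NULLs on the t2 side.
- t1[3] team_id=NULL, branch=SG → no match; kept with NULLs on the t2 side.
- t1[4] team_id=8, branch=MT → no match; kept with NULLs on the t2 side.
- t1[5] team_id=8, branch=SG → 1 match(es) in t2 → 1 row(s).
After projecting and ordering:
t2.branch | t1.team_id
SG | 8
NULL | 6
NULL | 6
NULL | 6
NULL | 8
NULL | NULL

(SG, 8); (NULL, 6); (NULL, 6); (NULL, 6); (NULL, 8); (NULL, NULL)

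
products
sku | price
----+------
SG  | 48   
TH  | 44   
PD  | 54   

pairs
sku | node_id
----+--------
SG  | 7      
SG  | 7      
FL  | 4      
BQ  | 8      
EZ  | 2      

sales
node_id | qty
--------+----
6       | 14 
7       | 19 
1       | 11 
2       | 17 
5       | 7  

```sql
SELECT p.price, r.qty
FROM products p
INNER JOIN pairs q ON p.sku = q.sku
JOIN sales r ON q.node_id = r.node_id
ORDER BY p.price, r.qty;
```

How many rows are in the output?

2

Evaluate left to right. First `products p INNER JOIN pairs q` on sku: 2 row(s).
Then INNER JOIN `sales r` on node_id: keep only rows whose q.node_id appears in r.
Result: 2 row(s).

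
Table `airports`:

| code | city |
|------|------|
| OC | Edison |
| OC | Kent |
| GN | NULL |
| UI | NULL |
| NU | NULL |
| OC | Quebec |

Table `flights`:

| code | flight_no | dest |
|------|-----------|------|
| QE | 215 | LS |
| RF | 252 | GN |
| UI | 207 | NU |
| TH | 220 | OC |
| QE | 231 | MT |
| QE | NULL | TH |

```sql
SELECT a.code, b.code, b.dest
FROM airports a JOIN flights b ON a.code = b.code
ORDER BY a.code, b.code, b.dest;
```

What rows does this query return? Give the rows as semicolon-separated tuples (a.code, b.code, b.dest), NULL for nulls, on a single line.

(UI, UI, NU)

INNER JOIN keeps only pairs where the ON condition holds.
Matching on a.code = b.code.
- a[0] code=OC → no match; dropped.
- a[1] code=OC → no match; dropped.
- a[2] code=GN → no match; dropped.
- a[3] code=UI → 1 match(es) in b → 1 row(s).
- a[4] code=NU → no match; dropped.
- a[5] code=OC → no match; dropped.
After projecting and ordering:
a.code | b.code | b.dest
UI | UI | NU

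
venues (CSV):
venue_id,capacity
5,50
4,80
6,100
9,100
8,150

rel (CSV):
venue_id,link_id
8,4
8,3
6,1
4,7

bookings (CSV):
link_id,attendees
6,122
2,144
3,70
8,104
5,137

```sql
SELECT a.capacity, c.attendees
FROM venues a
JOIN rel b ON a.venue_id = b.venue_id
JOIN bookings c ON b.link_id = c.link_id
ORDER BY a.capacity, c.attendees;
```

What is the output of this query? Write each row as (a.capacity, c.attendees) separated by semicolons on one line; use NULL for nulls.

(150, 70)

Joins associate left-to-right: venues INNER JOIN rel on venue_id gives 4 intermediate row(s).
Then INNER JOIN `bookings c` on link_id: keep only rows whose b.link_id appears in c.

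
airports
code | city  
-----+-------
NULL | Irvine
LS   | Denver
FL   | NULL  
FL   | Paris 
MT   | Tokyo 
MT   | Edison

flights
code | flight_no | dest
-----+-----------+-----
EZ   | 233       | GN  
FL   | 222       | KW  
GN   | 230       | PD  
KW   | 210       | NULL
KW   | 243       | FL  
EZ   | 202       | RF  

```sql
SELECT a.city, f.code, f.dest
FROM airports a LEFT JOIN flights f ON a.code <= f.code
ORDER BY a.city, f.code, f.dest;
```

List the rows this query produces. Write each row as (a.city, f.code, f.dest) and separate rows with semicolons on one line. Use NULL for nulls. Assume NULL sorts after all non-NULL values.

(Denver, NULL, NULL); (Edison, NULL, NULL); (Irvine, NULL, NULL); (Paris, FL, KW); (Paris, GN, PD); (Paris, KW, FL); (Paris, KW, NULL); (Tokyo, NULL, NULL); (NULL, FL, KW); (NULL, GN, PD); (NULL, KW, FL); (NULL, KW, NULL)

LEFT JOIN keeps every row from `airports`; unmatched rows get NULL for `flights`'s columns.
Matching on a.code <= f.code. A NULL in a compared column never satisfies the condition.
- a row (code=NULL): no match → kept, f columns NULL.
- a row (code=LS): no match → kept, f columns NULL.
- a row (code=FL): matches 4 f row(s) → 4 output row(s).
- a row (code=FL): matches 4 f row(s) → 4 output row(s).
- a row (code=MT): no match → kept, f columns NULL.
- a row (code=MT): no match → kept, f columns NULL.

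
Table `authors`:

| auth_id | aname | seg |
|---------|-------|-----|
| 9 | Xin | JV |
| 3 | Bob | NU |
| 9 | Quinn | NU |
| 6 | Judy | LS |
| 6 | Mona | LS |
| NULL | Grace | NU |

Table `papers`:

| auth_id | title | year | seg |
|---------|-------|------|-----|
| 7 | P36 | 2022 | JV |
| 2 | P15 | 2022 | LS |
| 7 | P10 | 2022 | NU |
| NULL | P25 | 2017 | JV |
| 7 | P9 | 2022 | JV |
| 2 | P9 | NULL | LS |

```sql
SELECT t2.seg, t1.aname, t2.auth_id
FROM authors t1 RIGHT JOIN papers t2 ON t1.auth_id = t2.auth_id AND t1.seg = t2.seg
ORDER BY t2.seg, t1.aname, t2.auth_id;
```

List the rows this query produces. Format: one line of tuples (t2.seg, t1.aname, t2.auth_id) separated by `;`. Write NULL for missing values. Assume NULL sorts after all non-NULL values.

RIGHT JOIN keeps every row from `papers`; unmatched rows get NULL for `authors`'s columns.
Matching on t1.auth_id = t2.auth_id AND t1.seg = t2.seg. A NULL in a compared column never satisfies the condition.
- auth_id=9, seg=JV: no matching t2 row.
- auth_id=3, seg=NU: no matching t2 row.
- auth_id=9, seg=NU: no matching t2 row.
- auth_id=6, seg=LS: no matching t2 row.
- auth_id=6, seg=LS: no matching t2 row.
- auth_id=NULL, seg=NU: no matching t2 row.
- 6 t2 row(s) had no t1 match → kept, t1 columns NULL.
After projecting and ordering:
t2.seg | t1.aname | t2.auth_id
JV | NULL | 7
JV | NULL | 7
JV | NULL | NULL
LS | NULL | 2
LS | NULL | 2
NU | NULL | 7

(JV, NULL, 7); (JV, NULL, 7); (JV, NULL, NULL); (LS, NULL, 2); (LS, NULL, 2); (NU, NULL, 7)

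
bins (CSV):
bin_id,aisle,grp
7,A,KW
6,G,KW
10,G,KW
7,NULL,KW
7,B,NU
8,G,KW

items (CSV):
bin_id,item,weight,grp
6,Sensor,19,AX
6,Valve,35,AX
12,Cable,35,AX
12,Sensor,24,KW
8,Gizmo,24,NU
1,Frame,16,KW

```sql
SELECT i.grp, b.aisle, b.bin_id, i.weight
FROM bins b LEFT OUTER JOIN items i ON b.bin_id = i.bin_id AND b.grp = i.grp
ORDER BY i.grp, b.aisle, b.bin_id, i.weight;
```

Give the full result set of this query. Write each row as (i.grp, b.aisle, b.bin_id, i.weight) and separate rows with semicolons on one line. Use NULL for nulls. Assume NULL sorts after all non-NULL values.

(NULL, A, 7, NULL); (NULL, B, 7, NULL); (NULL, G, 6, NULL); (NULL, G, 8, NULL); (NULL, G, 10, NULL); (NULL, NULL, 7, NULL)

LEFT JOIN keeps every row from `bins`; unmatched rows get NULL for `items`'s columns.
Matching on b.bin_id = i.bin_id AND b.grp = i.grp.
- b[0] bin_id=7, grp=KW → no match; kept with NULLs on the i side.
- b[1] bin_id=6, grp=KW → no match; kept with NULLs on the i side.
- b[2] bin_id=10, grp=KW → no match; kept with NULLs on the i side.
- b[3] bin_id=7, grp=KW → no match; kept with NULLs on the i side.
- b[4] bin_id=7, grp=NU → no match; kept with NULLs on the i side.
- b[5] bin_id=8, grp=KW → no match; kept with NULLs on the i side.
After projecting and ordering:
i.grp | b.aisle | b.bin_id | i.weight
NULL | A | 7 | NULL
NULL | B | 7 | NULL
NULL | G | 6 | NULL
NULL | G | 8 | NULL
NULL | G | 10 | NULL
NULL | NULL | 7 | NULL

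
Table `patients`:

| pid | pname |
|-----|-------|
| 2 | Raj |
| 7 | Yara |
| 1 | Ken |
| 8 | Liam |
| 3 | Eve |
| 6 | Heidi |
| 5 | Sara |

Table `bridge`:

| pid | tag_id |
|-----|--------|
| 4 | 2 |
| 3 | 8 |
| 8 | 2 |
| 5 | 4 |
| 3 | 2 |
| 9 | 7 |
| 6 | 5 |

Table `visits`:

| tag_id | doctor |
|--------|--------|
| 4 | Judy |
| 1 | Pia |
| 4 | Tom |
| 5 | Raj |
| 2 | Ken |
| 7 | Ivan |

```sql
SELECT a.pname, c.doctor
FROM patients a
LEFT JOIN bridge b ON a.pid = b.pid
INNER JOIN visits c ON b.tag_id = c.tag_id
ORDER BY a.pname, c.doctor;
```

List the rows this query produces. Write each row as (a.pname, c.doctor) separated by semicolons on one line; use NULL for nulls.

(Eve, Ken); (Heidi, Raj); (Liam, Ken); (Sara, Judy); (Sara, Tom)

Evaluate left to right. First `patients a LEFT JOIN bridge b` on pid: 8 row(s).
Then INNER JOIN `visits c` on tag_id: keep only rows whose b.tag_id appears in c.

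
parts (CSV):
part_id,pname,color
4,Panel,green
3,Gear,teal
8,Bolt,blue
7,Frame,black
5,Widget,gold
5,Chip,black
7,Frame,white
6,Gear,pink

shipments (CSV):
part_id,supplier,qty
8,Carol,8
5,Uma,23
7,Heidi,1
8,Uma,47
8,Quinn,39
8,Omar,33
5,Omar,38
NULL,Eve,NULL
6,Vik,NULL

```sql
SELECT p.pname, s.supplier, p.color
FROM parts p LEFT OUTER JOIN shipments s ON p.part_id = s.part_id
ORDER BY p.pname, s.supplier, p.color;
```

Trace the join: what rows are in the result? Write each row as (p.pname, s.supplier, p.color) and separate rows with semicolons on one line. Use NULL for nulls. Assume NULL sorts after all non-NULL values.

LEFT JOIN keeps every row from `parts`; unmatched rows get NULL for `shipments`'s columns.
Matching on p.part_id = s.part_id. A NULL in a compared column never satisfies the condition.
Matched pairs: 11; unmatched p rows kept: 2.

(Bolt, Carol, blue); (Bolt, Omar, blue); (Bolt, Quinn, blue); (Bolt, Uma, blue); (Chip, Omar, black); (Chip, Uma, black); (Frame, Heidi, black); (Frame, Heidi, white); (Gear, Vik, pink); (Gear, NULL, teal); (Panel, NULL, green); (Widget, Omar, gold); (Widget, Uma, gold)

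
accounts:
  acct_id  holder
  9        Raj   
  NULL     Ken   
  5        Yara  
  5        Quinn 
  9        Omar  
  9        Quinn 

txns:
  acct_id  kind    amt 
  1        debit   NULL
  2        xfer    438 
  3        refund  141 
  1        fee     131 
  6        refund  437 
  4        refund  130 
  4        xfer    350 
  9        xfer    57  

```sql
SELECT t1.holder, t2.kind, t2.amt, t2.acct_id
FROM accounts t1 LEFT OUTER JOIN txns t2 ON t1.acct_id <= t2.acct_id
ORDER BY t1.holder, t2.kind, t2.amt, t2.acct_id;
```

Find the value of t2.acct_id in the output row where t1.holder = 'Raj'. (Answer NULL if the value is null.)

LEFT JOIN keeps every row from `accounts`; unmatched rows get NULL for `txns`'s columns.
Matching on t1.acct_id <= t2.acct_id. A NULL in a compared column never satisfies the condition.
- t1 row (acct_id=9): matches 1 t2 row(s) → 1 output row(s).
- t1 row (acct_id=NULL): no match → kept, t2 columns NULL.
- t1 row (acct_id=5): matches 2 t2 row(s) → 2 output row(s).
- t1 row (acct_id=5): matches 2 t2 row(s) → 2 output row(s).
- t1 row (acct_id=9): matches 1 t2 row(s) → 1 output row(s).
- t1 row (acct_id=9): matches 1 t2 row(s) → 1 output row(s).

9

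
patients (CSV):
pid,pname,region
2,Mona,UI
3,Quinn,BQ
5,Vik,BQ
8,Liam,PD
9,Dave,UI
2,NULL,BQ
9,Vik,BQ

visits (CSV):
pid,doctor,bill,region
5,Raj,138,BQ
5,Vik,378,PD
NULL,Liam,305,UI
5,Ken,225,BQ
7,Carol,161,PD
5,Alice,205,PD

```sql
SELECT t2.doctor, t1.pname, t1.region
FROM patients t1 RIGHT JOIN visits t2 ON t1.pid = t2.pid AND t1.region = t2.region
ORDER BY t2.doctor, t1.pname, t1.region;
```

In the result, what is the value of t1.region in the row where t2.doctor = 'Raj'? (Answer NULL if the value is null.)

RIGHT JOIN keeps every row from `visits`; unmatched rows get NULL for `patients`'s columns.
Matching on t1.pid = t2.pid AND t1.region = t2.region. A NULL in a compared column never satisfies the condition.
- pid=2, region=UI: no matching t2 row.
- pid=3, region=BQ: no matching t2 row.
- pid=5, region=BQ: 2 matching t2 row(s), so 2 row(s) emitted.
- pid=8, region=PD: no matching t2 row.
- pid=9, region=UI: no matching t2 row.
- pid=2, region=BQ: no matching t2 row.
- pid=9, region=BQ: no matching t2 row.
- plus 4 unmatched t2 row(s), each kept with NULL t1 columns.

BQ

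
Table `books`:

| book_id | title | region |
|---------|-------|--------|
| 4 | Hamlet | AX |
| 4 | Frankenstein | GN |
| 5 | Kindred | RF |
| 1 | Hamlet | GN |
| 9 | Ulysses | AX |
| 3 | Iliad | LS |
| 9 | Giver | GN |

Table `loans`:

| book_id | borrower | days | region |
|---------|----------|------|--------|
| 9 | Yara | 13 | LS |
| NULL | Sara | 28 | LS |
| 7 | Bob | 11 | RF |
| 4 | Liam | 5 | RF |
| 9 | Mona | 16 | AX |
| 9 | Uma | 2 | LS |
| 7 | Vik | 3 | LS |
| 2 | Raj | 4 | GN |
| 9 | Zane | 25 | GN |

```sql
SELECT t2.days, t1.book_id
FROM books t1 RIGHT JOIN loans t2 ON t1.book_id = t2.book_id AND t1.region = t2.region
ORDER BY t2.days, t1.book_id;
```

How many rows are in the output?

RIGHT JOIN keeps every row from `loans`; unmatched rows get NULL for `books`'s columns.
Matching on t1.book_id = t2.book_id AND t1.region = t2.region. A NULL in a compared column never satisfies the condition.
- book_id=4, region=AX: no matching t2 row.
- book_id=4, region=GN: no matching t2 row.
- book_id=5, region=RF: no matching t2 row.
- book_id=1, region=GN: no matching t2 row.
- book_id=9, region=AX: 1 matching t2 row(s), so 1 row(s) emitted.
- book_id=3, region=LS: no matching t2 row.
- book_id=9, region=GN: 1 matching t2 row(s), so 1 row(s) emitted.
- plus 7 unmatched t2 row(s), each kept with NULL t1 columns.
Total: 2 matched + 7 padded = 9 rows.

9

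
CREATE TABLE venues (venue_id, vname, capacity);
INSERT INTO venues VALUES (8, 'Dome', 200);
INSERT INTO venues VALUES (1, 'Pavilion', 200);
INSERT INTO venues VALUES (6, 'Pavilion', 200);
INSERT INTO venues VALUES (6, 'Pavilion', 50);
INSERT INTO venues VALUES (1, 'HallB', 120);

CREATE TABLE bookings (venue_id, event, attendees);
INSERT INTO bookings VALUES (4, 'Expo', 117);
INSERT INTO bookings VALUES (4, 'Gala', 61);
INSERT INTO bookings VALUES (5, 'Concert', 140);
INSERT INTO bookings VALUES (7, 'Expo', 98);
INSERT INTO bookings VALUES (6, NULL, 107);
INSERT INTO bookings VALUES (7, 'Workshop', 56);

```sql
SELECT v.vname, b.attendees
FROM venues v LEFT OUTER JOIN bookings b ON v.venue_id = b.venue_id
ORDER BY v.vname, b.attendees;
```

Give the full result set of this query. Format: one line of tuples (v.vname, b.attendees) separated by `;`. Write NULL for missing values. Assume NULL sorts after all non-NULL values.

LEFT JOIN keeps every row from `venues`; unmatched rows get NULL for `bookings`'s columns.
Matching on v.venue_id = b.venue_id.
- v[0] venue_id=8 → no match; kept with NULLs on the b side.
- v[1] venue_id=1 → no match; kept with NULLs on the b side.
- v[2] venue_id=6 → 1 match(es) in b → 1 row(s).
- v[3] venue_id=6 → 1 match(es) in b → 1 row(s).
- v[4] venue_id=1 → no match; kept with NULLs on the b side.
After projecting and ordering:
v.vname | b.attendees
Dome | NULL
HallB | NULL
Pavilion | 107
Pavilion | 107
Pavilion | NULL

(Dome, NULL); (HallB, NULL); (Pavilion, 107); (Pavilion, 107); (Pavilion, NULL)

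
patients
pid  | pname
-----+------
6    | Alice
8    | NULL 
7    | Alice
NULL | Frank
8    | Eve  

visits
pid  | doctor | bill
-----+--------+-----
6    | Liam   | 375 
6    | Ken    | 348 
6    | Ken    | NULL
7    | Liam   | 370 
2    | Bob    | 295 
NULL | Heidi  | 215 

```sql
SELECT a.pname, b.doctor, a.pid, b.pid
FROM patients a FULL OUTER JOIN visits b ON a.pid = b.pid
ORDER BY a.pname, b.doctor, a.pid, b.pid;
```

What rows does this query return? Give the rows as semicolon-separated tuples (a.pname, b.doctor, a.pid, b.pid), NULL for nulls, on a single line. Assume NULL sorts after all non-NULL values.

(Alice, Ken, 6, 6); (Alice, Ken, 6, 6); (Alice, Liam, 6, 6); (Alice, Liam, 7, 7); (Eve, NULL, 8, NULL); (Frank, NULL, NULL, NULL); (NULL, Bob, NULL, 2); (NULL, Heidi, NULL, NULL); (NULL, NULL, 8, NULL)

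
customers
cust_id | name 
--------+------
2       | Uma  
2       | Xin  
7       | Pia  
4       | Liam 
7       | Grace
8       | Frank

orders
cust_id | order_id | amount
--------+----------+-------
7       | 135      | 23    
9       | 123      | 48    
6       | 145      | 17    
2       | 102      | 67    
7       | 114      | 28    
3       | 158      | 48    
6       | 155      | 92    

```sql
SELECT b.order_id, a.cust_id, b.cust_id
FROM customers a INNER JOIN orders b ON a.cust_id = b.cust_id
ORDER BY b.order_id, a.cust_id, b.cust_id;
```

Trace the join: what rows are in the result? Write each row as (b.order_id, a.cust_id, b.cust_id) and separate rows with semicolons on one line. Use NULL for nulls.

(102, 2, 2); (102, 2, 2); (114, 7, 7); (114, 7, 7); (135, 7, 7); (135, 7, 7)

INNER JOIN keeps only pairs where the ON condition holds.
Matching on a.cust_id = b.cust_id.
Matched pairs: 6.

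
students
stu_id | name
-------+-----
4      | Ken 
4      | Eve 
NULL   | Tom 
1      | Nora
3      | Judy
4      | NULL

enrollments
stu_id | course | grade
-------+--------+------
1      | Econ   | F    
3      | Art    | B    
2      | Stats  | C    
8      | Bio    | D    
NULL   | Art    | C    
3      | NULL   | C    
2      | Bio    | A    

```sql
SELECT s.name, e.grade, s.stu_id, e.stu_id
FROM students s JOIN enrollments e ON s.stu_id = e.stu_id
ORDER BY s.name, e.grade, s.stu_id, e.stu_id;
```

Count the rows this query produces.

3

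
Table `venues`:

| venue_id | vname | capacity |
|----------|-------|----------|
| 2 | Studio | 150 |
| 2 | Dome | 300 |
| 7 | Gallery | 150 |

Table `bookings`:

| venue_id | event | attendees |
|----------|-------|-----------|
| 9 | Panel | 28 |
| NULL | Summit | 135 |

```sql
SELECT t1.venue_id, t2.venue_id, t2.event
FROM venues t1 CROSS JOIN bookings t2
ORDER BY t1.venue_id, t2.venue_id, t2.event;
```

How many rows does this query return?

6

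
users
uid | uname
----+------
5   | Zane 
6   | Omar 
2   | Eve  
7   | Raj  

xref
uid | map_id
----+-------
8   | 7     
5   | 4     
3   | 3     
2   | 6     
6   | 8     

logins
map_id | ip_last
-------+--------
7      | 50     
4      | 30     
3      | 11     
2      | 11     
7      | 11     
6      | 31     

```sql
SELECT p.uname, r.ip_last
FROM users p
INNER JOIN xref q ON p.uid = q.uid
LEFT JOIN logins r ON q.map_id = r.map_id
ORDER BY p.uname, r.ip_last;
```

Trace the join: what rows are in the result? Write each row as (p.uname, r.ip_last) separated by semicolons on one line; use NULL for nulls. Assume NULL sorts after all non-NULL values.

(Eve, 31); (Omar, NULL); (Zane, 30)

Evaluate left to right. First `users p INNER JOIN xref q` on uid: 3 row(s).
Then LEFT JOIN `logins r` on map_id: each of those 3 rows is kept; rows whose q.map_id has no match in r get NULL for r's columns.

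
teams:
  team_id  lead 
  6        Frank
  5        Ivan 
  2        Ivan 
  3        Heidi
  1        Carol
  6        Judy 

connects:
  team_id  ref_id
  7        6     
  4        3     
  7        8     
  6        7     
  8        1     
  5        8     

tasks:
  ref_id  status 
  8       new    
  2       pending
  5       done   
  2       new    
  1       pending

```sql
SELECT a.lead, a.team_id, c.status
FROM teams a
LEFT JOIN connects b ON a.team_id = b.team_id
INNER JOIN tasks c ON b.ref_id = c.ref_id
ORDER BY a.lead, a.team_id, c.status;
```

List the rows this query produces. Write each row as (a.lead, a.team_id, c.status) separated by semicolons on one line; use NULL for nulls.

(Ivan, 5, new)

Joins associate left-to-right: teams LEFT JOIN connects on team_id gives 6 intermediate row(s).
Then INNER JOIN `tasks c` on ref_id: keep only rows whose b.ref_id appears in c.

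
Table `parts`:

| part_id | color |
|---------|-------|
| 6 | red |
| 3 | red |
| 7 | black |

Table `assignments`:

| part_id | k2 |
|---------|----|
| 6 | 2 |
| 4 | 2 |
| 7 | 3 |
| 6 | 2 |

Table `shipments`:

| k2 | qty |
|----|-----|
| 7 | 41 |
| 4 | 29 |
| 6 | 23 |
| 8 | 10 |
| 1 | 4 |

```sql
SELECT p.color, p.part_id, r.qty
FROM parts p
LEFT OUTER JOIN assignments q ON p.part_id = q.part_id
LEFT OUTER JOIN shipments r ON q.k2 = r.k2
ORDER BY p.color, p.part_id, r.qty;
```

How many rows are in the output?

Joins associate left-to-right: parts LEFT JOIN assignments on part_id gives 4 intermediate row(s).
Then LEFT JOIN `shipments r` on k2: each of those 4 rows is kept; rows whose q.k2 has no match in r get NULL for r's columns.
Result: 4 row(s).

4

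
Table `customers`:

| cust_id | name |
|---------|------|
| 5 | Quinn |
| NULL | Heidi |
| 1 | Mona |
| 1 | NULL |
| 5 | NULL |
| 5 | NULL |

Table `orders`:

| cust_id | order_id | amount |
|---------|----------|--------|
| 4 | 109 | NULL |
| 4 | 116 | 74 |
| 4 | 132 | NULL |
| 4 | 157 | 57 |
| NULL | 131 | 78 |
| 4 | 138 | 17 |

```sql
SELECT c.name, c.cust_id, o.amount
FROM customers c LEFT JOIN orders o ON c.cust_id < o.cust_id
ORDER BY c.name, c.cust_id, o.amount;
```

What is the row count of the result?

14

LEFT JOIN keeps every row from `customers`; unmatched rows get NULL for `orders`'s columns.
Matching on c.cust_id < o.cust_id. A NULL in a compared column never satisfies the condition.
- cust_id=5: no o row matches, row kept with o columns NULL.
- cust_id=NULL: no o row matches, row kept with o columns NULL.
- cust_id=1: 5 matching o row(s), so 5 row(s) emitted.
- cust_id=1: 5 matching o row(s), so 5 row(s) emitted.
- cust_id=5: no o row matches, row kept with o columns NULL.
- cust_id=5: no o row matches, row kept with o columns NULL.
Total: 10 matched + 4 padded = 14 rows.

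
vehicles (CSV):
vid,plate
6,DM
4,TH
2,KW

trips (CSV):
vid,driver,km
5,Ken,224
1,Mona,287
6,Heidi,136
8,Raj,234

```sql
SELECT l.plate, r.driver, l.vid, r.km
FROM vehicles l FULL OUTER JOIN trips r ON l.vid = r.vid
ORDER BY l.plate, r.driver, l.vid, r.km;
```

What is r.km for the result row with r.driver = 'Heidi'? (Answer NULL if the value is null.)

FULL OUTER JOIN keeps every row from both sides; unmatched rows get NULL for the other side's columns.
Matching on l.vid = r.vid.
- l (vid=6) pairs with 1 row(s) of r.
- l (vid=4) has no partner → padded with NULL.
- l (vid=2) has no partner → padded with NULL.
- 3 r row(s) had no l match → kept, l columns NULL.

136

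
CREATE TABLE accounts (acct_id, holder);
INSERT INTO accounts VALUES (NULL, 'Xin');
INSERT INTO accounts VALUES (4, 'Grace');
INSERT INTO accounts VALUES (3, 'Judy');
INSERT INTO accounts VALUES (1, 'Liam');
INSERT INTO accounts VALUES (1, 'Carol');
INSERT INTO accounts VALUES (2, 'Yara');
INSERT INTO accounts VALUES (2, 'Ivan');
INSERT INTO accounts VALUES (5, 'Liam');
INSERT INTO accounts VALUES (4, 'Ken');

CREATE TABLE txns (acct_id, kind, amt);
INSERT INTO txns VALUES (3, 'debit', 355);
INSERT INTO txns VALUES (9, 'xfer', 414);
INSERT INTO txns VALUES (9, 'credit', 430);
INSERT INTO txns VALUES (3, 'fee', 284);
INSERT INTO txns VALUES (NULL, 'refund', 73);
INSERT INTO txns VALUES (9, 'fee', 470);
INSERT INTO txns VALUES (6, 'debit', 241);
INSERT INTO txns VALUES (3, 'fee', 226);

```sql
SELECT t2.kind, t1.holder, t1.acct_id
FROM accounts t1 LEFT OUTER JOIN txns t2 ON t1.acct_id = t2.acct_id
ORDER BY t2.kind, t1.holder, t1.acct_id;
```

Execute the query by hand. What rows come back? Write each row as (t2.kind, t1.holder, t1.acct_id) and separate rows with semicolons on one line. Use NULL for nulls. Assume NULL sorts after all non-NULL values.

LEFT JOIN keeps every row from `accounts`; unmatched rows get NULL for `txns`'s columns.
Matching on t1.acct_id = t2.acct_id. A NULL in a compared column never satisfies the condition.
Matched pairs: 3; unmatched t1 rows kept: 8.

(debit, Judy, 3); (fee, Judy, 3); (fee, Judy, 3); (NULL, Carol, 1); (NULL, Grace, 4); (NULL, Ivan, 2); (NULL, Ken, 4); (NULL, Liam, 1); (NULL, Liam, 5); (NULL, Xin, NULL); (NULL, Yara, 2)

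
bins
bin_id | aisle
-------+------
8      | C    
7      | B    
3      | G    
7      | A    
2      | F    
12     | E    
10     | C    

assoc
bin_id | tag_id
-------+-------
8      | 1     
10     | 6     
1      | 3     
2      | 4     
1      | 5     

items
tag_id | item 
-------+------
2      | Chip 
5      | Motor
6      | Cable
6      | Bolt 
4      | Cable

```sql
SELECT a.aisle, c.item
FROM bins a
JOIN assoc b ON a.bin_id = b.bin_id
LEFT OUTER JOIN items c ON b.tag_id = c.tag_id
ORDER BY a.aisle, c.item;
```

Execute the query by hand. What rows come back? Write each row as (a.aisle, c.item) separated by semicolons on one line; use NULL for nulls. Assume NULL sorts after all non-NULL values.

Step 1 — a INNER JOIN b on bin_id → 3 row(s).
Then LEFT JOIN `items c` on tag_id: each of those 3 rows is kept; rows whose b.tag_id has no match in c get NULL for c's columns.

(C, Bolt); (C, Cable); (C, NULL); (F, Cable)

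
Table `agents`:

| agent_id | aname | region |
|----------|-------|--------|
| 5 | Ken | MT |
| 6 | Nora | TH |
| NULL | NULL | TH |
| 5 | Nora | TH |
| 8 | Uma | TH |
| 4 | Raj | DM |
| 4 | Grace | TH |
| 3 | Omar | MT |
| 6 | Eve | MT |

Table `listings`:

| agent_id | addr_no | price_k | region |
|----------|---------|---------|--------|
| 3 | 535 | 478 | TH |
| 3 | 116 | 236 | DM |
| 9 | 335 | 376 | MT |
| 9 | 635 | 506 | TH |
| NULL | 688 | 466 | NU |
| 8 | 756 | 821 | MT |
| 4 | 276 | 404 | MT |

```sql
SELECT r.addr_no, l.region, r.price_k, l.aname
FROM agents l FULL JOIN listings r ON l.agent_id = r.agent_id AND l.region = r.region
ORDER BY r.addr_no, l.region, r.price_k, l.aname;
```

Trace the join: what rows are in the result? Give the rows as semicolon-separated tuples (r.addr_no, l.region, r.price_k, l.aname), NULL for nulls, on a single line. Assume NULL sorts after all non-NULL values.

(116, NULL, 236, NULL); (276, NULL, 404, NULL); (335, NULL, 376, NULL); (535, NULL, 478, NULL); (635, NULL, 506, NULL); (688, NULL, 466, NULL); (756, NULL, 821, NULL); (NULL, DM, NULL, Raj); (NULL, MT, NULL, Eve); (NULL, MT, NULL, Ken); (NULL, MT, NULL, Omar); (NULL, TH, NULL, Grace); (NULL, TH, NULL, Nora); (NULL, TH, NULL, Nora); (NULL, TH, NULL, Uma); (NULL, TH, NULL, NULL)

FULL OUTER JOIN keeps every row from both sides; unmatched rows get NULL for the other side's columns.
Matching on l.agent_id = r.agent_id AND l.region = r.region. A NULL in a compared column never satisfies the condition.
- agent_id=5, region=MT: no r row matches, row kept with r columns NULL.
- agent_id=6, region=TH: no r row matches, row kept with r columns NULL.
- agent_id=NULL, region=TH: no r row matches, row kept with r columns NULL.
- agent_id=5, region=TH: no r row matches, row kept with r columns NULL.
- agent_id=8, region=TH: no r row matches, row kept with r columns NULL.
- agent_id=4, region=DM: no r row matches, row kept with r columns NULL.
- agent_id=4, region=TH: no r row matches, row kept with r columns NULL.
- agent_id=3, region=MT: no r row matches, row kept with r columns NULL.
- agent_id=6, region=MT: no r row matches, row kept with r columns NULL.
- 7 r row(s) had no l match → kept, l columns NULL.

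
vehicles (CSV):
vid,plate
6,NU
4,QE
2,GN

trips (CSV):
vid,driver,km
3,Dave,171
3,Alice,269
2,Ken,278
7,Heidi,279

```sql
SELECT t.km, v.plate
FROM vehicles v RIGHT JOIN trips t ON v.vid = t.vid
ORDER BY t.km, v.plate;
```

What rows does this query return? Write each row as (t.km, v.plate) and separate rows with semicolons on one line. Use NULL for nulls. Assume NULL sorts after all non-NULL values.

RIGHT JOIN keeps every row from `trips`; unmatched rows get NULL for `vehicles`'s columns.
Matching on v.vid = t.vid.
- v[0] vid=6 → no match.
- v[1] vid=4 → no match.
- v[2] vid=2 → 1 match(es) in t → 1 row(s).
- 3 t row(s) had no v match → kept, v columns NULL.
After projecting and ordering:
t.km | v.plate
171 | NULL
269 | NULL
278 | GN
279 | NULL

(171, NULL); (269, NULL); (278, GN); (279, NULL)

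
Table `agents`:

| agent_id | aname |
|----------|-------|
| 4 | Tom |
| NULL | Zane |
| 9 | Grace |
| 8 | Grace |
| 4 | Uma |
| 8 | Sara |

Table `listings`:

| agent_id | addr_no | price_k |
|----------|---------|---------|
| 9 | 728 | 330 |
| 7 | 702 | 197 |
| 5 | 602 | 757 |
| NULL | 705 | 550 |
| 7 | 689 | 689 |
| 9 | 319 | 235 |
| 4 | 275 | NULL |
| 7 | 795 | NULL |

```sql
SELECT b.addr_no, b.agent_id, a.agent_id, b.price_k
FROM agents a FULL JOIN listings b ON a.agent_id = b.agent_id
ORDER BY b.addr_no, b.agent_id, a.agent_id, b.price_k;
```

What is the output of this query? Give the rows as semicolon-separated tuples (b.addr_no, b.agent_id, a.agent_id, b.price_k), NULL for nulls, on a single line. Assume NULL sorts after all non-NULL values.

(275, 4, 4, NULL); (275, 4, 4, NULL); (319, 9, 9, 235); (602, 5, NULL, 757); (689, 7, NULL, 689); (702, 7, NULL, 197); (705, NULL, NULL, 550); (728, 9, 9, 330); (795, 7, NULL, NULL); (NULL, NULL, 8, NULL); (NULL, NULL, 8, NULL); (NULL, NULL, NULL, NULL)

FULL OUTER JOIN keeps every row from both sides; unmatched rows get NULL for the other side's columns.
Matching on a.agent_id = b.agent_id. A NULL in a compared column never satisfies the condition.
- a[0] agent_id=4 → 1 match(es) in b → 1 row(s).
- a[1] agent_id=NULL → no match; kept with NULLs on the b side.
- a[2] agent_id=9 → 2 match(es) in b → 2 row(s).
- a[3] agent_id=8 → no match; kept with NULLs on the b side.
- a[4] agent_id=4 → 1 match(es) in b → 1 row(s).
- a[5] agent_id=8 → no match; kept with NULLs on the b side.
- 5 row(s) from b found no a partner → padded with NULL.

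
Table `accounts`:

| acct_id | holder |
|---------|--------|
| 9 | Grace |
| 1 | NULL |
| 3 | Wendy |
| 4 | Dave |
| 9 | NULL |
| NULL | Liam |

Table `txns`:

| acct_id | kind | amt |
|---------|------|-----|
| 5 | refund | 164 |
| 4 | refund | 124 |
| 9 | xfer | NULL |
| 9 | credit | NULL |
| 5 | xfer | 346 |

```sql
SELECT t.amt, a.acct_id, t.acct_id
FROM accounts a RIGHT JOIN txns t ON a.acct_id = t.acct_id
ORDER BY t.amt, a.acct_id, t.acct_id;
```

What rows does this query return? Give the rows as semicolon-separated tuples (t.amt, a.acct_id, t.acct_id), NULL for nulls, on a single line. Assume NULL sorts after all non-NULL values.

RIGHT JOIN keeps every row from `txns`; unmatched rows get NULL for `accounts`'s columns.
Matching on a.acct_id = t.acct_id. A NULL in a compared column never satisfies the condition.
Matched pairs: 5; unmatched t rows kept: 2.

(124, 4, 4); (164, NULL, 5); (346, NULL, 5); (NULL, 9, 9); (NULL, 9, 9); (NULL, 9, 9); (NULL, 9, 9)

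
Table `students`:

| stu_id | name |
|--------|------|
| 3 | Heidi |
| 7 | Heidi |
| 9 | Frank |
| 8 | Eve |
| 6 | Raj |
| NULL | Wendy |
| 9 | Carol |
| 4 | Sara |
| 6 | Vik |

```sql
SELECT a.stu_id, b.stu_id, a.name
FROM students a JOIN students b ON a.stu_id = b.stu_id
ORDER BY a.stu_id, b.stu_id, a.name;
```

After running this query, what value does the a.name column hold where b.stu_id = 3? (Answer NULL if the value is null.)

INNER JOIN keeps only pairs where the ON condition holds.
Matching on a.stu_id = b.stu_id. A NULL in a compared column never satisfies the condition.
Matched pairs: 12.

Heidi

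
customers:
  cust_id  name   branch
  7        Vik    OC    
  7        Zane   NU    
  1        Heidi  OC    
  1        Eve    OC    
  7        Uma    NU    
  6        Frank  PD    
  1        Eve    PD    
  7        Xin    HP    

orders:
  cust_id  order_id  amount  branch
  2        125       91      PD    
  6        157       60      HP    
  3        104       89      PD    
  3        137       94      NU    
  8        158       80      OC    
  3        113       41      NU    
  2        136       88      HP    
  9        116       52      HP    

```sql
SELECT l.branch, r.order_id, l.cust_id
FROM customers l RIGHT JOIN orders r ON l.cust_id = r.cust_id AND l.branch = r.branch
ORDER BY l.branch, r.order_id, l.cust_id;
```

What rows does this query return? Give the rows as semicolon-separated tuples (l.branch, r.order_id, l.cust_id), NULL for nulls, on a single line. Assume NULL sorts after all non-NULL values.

(NULL, 104, NULL); (NULL, 113, NULL); (NULL, 116, NULL); (NULL, 125, NULL); (NULL, 136, NULL); (NULL, 137, NULL); (NULL, 157, NULL); (NULL, 158, NULL)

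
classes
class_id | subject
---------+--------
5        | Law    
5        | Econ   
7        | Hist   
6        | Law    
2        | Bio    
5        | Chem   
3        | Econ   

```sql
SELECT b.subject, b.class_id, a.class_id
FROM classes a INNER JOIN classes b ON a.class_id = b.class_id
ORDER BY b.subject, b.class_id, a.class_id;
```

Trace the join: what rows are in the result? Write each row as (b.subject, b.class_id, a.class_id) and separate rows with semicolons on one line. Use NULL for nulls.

INNER JOIN keeps only pairs where the ON condition holds.
Matching on a.class_id = b.class_id.
Matched pairs: 13.

(Bio, 2, 2); (Chem, 5, 5); (Chem, 5, 5); (Chem, 5, 5); (Econ, 3, 3); (Econ, 5, 5); (Econ, 5, 5); (Econ, 5, 5); (Hist, 7, 7); (Law, 5, 5); (Law, 5, 5); (Law, 5, 5); (Law, 6, 6)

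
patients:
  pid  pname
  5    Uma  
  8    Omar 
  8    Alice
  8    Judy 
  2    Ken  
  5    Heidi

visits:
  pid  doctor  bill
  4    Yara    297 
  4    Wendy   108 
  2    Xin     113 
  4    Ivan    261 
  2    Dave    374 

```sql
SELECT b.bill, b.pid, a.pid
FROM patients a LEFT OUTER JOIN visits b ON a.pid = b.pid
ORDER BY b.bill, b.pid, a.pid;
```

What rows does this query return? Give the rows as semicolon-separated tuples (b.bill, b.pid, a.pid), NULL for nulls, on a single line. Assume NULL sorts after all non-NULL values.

(113, 2, 2); (374, 2, 2); (NULL, NULL, 5); (NULL, NULL, 5); (NULL, NULL, 8); (NULL, NULL, 8); (NULL, NULL, 8)

LEFT JOIN keeps every row from `patients`; unmatched rows get NULL for `visits`'s columns.
Matching on a.pid = b.pid.
- a[0] pid=5 → no match; kept with NULLs on the b side.
- a[1] pid=8 → no match; kept with NULLs on the b side.
- a[2] pid=8 → no match; kept with NULLs on the b side.
- a[3] pid=8 → no match; kept with NULLs on the b side.
- a[4] pid=2 → 2 match(es) in b → 2 row(s).
- a[5] pid=5 → no match; kept with NULLs on the b side.
After projecting and ordering:
b.bill | b.pid | a.pid
113 | 2 | 2
374 | 2 | 2
NULL | NULL | 5
NULL | NULL | 5
NULL | NULL | 8
NULL | NULL | 8
NULL | NULL | 8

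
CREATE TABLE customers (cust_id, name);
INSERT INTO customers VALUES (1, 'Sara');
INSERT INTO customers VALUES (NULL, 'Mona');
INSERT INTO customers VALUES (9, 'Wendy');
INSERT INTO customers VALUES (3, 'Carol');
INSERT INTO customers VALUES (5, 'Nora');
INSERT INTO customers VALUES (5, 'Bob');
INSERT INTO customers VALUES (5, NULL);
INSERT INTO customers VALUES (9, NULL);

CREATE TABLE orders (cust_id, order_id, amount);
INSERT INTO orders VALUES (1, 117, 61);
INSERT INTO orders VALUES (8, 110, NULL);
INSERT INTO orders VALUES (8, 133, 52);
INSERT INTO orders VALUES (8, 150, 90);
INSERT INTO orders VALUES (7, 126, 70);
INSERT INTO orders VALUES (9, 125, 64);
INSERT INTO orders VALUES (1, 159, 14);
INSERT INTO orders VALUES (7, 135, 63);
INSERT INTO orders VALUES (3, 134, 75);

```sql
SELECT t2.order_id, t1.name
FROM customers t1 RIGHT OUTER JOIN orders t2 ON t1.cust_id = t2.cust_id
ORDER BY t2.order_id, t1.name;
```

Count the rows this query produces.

10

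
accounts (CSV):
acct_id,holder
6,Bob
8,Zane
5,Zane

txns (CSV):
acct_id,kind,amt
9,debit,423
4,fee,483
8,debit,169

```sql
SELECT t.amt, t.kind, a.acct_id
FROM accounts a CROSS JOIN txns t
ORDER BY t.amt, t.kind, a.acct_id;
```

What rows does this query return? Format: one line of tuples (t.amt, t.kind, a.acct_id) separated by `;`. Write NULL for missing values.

(169, debit, 5); (169, debit, 6); (169, debit, 8); (423, debit, 5); (423, debit, 6); (423, debit, 8); (483, fee, 5); (483, fee, 6); (483, fee, 8)

CROSS JOIN pairs every row of `accounts` with every row of `txns`: 3 × 3 = 9 rows.
After projecting and ordering:
t.amt | t.kind | a.acct_id
169 | debit | 5
169 | debit | 6
169 | debit | 8
423 | debit | 5
423 | debit | 6
423 | debit | 8
483 | fee | 5
483 | fee | 6
483 | fee | 8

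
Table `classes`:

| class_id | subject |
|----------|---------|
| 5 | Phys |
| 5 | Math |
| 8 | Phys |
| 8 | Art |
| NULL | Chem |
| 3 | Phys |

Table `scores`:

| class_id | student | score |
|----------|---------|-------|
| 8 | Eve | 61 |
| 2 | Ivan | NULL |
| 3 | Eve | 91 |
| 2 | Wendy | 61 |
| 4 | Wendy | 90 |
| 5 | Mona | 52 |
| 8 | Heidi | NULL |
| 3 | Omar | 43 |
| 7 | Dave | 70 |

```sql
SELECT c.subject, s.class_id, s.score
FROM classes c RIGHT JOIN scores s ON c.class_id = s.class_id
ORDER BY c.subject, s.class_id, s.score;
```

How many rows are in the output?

RIGHT JOIN keeps every row from `scores`; unmatched rows get NULL for `classes`'s columns.
Matching on c.class_id = s.class_id. A NULL in a compared column never satisfies the condition.
- class_id=5: 1 matching s row(s), so 1 row(s) emitted.
- class_id=5: 1 matching s row(s), so 1 row(s) emitted.
- class_id=8: 2 matching s row(s), so 2 row(s) emitted.
- class_id=8: 2 matching s row(s), so 2 row(s) emitted.
- class_id=NULL: no matching s row.
- class_id=3: 2 matching s row(s), so 2 row(s) emitted.
- 4 row(s) from s found no c partner → padded with NULL.
Total: 8 matched + 4 padded = 12 rows.

12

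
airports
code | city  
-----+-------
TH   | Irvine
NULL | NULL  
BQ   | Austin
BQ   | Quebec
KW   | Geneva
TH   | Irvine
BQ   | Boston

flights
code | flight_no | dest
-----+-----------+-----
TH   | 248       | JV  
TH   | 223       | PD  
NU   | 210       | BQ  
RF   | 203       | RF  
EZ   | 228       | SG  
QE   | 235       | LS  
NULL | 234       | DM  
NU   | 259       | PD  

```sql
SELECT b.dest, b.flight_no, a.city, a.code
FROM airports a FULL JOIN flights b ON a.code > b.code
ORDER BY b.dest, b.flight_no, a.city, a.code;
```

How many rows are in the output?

FULL OUTER JOIN keeps every row from both sides; unmatched rows get NULL for the other side's columns.
Matching on a.code > b.code. A NULL in a compared column never satisfies the condition.
- a row (code=TH): matches 5 b row(s) → 5 output row(s).
- a row (code=NULL): no match → kept, b columns NULL.
- a row (code=BQ): no match → kept, b columns NULL.
- a row (code=BQ): no match → kept, b columns NULL.
- a row (code=KW): matches 1 b row(s) → 1 output row(s).
- a row (code=TH): matches 5 b row(s) → 5 output row(s).
- a row (code=BQ): no match → kept, b columns NULL.
- 3 b row(s) had no a match → kept, a columns NULL.
Total: 11 matched + 7 padded = 18 rows.

18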